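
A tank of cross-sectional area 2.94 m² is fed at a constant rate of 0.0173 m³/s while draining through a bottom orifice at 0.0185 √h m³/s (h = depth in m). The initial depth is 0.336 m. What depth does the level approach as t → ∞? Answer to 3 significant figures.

0.874 m

A dh/dt = Q_in − 0.0185 √h. Steady state requires inflow = outflow:
Q_in = 0.0185 √h_ss ⇒ √h_ss = 0.0173/0.0185 = 0.93514.
h_ss = 0.93514² = 0.87448 m. (Since h₀ = 0.336 m < h_ss, the level will rise toward this value.)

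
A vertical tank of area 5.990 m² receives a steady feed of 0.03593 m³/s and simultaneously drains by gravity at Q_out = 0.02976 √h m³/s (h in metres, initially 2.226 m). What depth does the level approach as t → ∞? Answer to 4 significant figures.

1.458 m

Unsteady balance on liquid volume: A dh/dt = Q_in − 0.02976 √h. At steady state dh/dt = 0:
Q_in = 0.02976 √h_ss ⇒ √h_ss = 0.03593/0.02976 = 1.20733.
h_ss = 1.20733² = 1.45763 m. (Since h₀ = 2.226 m > h_ss, the level will fall toward this value.)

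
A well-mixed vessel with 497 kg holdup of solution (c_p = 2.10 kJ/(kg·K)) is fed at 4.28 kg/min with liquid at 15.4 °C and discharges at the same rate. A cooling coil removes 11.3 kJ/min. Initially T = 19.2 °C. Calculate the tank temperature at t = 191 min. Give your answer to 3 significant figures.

15.1 °C

M c_p dT/dt = ṁ c_p (T_in − T) − Q̇.
τ = M/ṁ = 116.12 min; T_ss = T_in − Q̇/(ṁ c_p) = 15.4 − 11.3/(4.28·2.10) = 14.143 °C.
Integrating: T(t) = T_ss + (T₀ − T_ss) e^(−t/τ).
T(191) = 14.143 + (5.0572)·e^(−191/116.12) = 14.143 + (5.0572)·0.19305 = 15.119 °C.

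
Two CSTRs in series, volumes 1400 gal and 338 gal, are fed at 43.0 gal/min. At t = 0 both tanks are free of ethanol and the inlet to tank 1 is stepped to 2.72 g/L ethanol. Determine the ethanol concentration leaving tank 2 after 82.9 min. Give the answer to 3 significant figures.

2.44 g/L

Species balance on tank i: dCᵢ/dt = (Cᵢ₋₁ − Cᵢ)/τᵢ with τᵢ = Vᵢ/Q.
τ₁ = 1400/43.0 = 32.558 min; τ₂ = 338/43.0 = 7.8605 min.
Tank 1: C₁ = C_in(1 − e^(−t/τ₁)). Tank 2 (τ₁ ≠ τ₂): C₂ = C_in[1 − (τ₁ e^(−t/τ₁) − τ₂ e^(−t/τ₂))/(τ₁ − τ₂)].
At t = 82.9: e^(−t/τ₁) = 0.078378, e^(−t/τ₂) = 2.6287e-05.
C₂ = 2.72·[1 − (32.558·0.078378 − 7.8605·2.6287e-05)/(24.698)] = 2.72·0.89669 = 2.4390 g/L.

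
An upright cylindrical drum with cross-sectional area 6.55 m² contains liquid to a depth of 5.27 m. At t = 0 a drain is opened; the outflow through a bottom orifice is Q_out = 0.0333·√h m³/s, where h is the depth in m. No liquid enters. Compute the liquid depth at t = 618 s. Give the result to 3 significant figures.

0.525 m

With no inflow, A dh/dt = −0.0333 √h.
Separate and integrate: 2(√h − √h₀) = −(0.0333/A) t.
√h = √5.27 − 0.0333·618/(2·6.55) = 2.2956 − 1.5709 = 0.72470.
h = 0.72470² = 0.52519 m.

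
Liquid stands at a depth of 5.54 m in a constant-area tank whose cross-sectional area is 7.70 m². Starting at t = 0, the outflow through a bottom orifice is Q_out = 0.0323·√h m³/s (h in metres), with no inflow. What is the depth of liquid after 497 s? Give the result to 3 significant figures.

1.72 m

Accumulation of liquid (constant cross-section A): A dh/dt = −0.0323 √h.
Separate and integrate: 2(√h − √h₀) = −(0.0323/A) t.
√h = √5.54 − 0.0323·497/(2·7.70) = 2.3537 − 1.0424 = 1.3113.
h = 1.3113² = 1.7195 m.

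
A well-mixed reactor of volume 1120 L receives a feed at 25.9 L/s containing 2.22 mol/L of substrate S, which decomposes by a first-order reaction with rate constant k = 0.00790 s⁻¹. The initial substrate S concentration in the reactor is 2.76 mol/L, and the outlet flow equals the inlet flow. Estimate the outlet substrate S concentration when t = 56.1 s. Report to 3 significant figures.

V dC/dt = Q(C_in − C) − k V C.
dC/dt = (Q/V) C_in − (Q/V + k) C; effective rate a = Q/V + k = 0.023125 + 0.00790 = 0.031025 s⁻¹.
C_ss = Q C_in/(Q + kV) = 1.6547 mol/L; C(t) = C_ss + (C₀ − C_ss) e^(−a t).
C(56.1) = 1.6547 + (1.1053)·e^(−0.031025·56.1) = 1.6547 + (1.1053)·0.17543 = 1.8486 mol/L.

1.85 mol/L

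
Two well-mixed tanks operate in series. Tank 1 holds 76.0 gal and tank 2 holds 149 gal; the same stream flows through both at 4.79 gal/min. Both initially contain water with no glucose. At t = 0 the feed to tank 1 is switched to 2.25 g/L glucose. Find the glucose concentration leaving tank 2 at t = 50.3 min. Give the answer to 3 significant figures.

Time constants: τᵢ = Vᵢ/Q for each well-mixed tank.
τ₁ = 76.0/4.79 = 15.866 min; τ₂ = 149/4.79 = 31.106 min.
Solving the cascade with C₁(0)=C₂(0)=0 gives C₂(t) = C_in[1 − (τ₁ e^(−t/τ₁) − τ₂ e^(−t/τ₂))/(τ₁ − τ₂)].
At t = 50.3: e^(−t/τ₁) = 0.041994, e^(−t/τ₂) = 0.19849.
C₂ = 2.25·[1 − (15.866·0.041994 − 31.106·0.19849)/(-15.240)] = 2.25·0.63859 = 1.4368 g/L.

1.44 g/L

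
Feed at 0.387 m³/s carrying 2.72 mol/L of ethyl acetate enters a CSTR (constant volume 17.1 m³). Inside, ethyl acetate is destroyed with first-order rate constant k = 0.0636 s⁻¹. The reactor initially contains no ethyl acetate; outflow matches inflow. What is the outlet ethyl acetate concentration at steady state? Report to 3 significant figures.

Species balance: V dC/dt = Q C_in − Q C − k V C.
At steady state: 0 = Q C_in − (Q + kV) C_ss, so C_ss = Q C_in/(Q + kV).
C_ss = 0.387·2.72/(0.387 + 0.0636·17.1) = 1.0526/1.4746 = 0.71387 mol/L.

0.714 mol/L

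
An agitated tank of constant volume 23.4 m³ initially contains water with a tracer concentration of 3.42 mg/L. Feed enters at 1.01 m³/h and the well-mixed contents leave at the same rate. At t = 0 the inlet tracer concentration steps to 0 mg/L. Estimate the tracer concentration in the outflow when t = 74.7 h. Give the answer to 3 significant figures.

0.136 mg/L

Mass balance on the solute (V constant): V dC/dt = Q(C_in − C).
Time constant τ = V/Q = 23.4/1.01 = 23.168 h.
Solution: C(t) = C_in + (C₀ − C_in) e^(−t/τ).
C(74.7) = 0 + (3.42 − 0)·e^(−74.7/23.168) = 0 + (3.4200)·0.039786 = 0.13607 mg/L.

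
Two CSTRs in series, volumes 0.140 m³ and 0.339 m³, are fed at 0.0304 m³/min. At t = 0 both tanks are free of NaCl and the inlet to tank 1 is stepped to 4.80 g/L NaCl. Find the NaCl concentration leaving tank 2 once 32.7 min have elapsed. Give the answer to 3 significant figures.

Time constants: τᵢ = Vᵢ/Q for each well-mixed tank.
τ₁ = 0.140/0.0304 = 4.6053 min; τ₂ = 0.339/0.0304 = 11.151 min.
Solving the cascade with C₁(0)=C₂(0)=0 gives C₂(t) = C_in[1 − (τ₁ e^(−t/τ₁) − τ₂ e^(−t/τ₂))/(τ₁ − τ₂)].
At t = 32.7: e^(−t/τ₁) = 0.00082463, e^(−t/τ₂) = 0.053270.
C₂ = 4.80·[1 − (4.6053·0.00082463 − 11.151·0.053270)/(-6.5461)] = 4.80·0.90983 = 4.3672 g/L.

4.37 g/L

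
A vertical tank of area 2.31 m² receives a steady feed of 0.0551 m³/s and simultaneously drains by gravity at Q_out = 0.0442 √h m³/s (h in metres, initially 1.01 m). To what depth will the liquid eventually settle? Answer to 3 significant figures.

Level balance: A dh/dt = 0.0551 − 0.0442 √h. Setting dh/dt = 0:
Q_in = 0.0442 √h_ss ⇒ √h_ss = 0.0551/0.0442 = 1.2466.
h_ss = 1.2466² = 1.5540 m. (Since h₀ = 1.01 m < h_ss, the level will rise toward this value.)

1.55 m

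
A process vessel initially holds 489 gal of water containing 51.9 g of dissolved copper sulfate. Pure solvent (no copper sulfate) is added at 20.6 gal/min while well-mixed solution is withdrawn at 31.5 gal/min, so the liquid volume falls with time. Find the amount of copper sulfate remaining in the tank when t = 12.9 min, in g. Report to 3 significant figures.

Let m(t) be the amount of copper sulfate. Volume: V(t) = V₀ + (Q_in − Q_out) t = 489 − 10.900 t; V(12.9) = 348.39 gal.
Species balance (pure solvent in): dm/dt = −Q_out · m/V(t).
Separate: dm/m = −Q_out dt/V(t) ⇒ ln(m/m₀) = −(Q_out/(Q_in−Q_out)) ln(V/V₀).
m = m₀ (V₀/V)^(Q_out/(Q_in−Q_out)) = 51.9 × (489/348.39)^(-2.8899) = 19.483 g.

19.5 g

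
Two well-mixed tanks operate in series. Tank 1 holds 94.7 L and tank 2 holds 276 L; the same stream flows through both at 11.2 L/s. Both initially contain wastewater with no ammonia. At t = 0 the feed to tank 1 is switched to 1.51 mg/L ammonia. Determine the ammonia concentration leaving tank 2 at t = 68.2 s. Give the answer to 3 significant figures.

1.37 mg/L

Time constants: τᵢ = Vᵢ/Q for each well-mixed tank.
τ₁ = 94.7/11.2 = 8.4554 s; τ₂ = 276/11.2 = 24.643 s.
Solving the cascade with C₁(0)=C₂(0)=0 gives C₂(t) = C_in[1 − (τ₁ e^(−t/τ₁) − τ₂ e^(−t/τ₂))/(τ₁ − τ₂)].
At t = 68.2: e^(−t/τ₁) = 0.00031407, e^(−t/τ₂) = 0.062817.
C₂ = 1.51·[1 − (8.4554·0.00031407 − 24.643·0.062817)/(-16.188)] = 1.51·0.90454 = 1.3658 mg/L.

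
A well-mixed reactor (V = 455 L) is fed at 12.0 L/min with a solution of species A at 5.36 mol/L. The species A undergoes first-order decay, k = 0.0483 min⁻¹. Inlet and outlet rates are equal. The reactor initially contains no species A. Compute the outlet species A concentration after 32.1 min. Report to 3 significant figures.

V dC/dt = Q(C_in − C) − k V C.
This is linear with rate a = Q/V + k = 0.074674 min⁻¹.
C_ss = Q C_in/(Q + kV) = 1.8931 mol/L; C(t) = C_ss + (C₀ − C_ss) e^(−a t).
C(32.1) = 1.8931 + (-1.8931)·e^(−0.074674·32.1) = 1.8931 + (-1.8931)·0.090988 = 1.7208 mol/L.

1.72 mol/L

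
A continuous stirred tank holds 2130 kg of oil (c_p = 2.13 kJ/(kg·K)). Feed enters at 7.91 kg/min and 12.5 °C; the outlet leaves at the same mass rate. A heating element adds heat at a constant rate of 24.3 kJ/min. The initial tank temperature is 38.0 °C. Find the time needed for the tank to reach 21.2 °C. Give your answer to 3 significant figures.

323 min

First-law balance (no shaft work): M c_p dT/dt = ṁ c_p (T_in − T) + 24.3.
τ = M/ṁ = 269.28 min; T_ss = T_in + Q̇/(ṁ c_p) = 13.942 °C.
T(t) = T_ss + (T₀ − T_ss) e^(−t/τ). Set T = 21.2:
e^(−t/τ) = (21.2 − 13.942)/(38.0 − 13.942) = 0.30168
t = −269.28 · ln(0.30168) = 322.70 min.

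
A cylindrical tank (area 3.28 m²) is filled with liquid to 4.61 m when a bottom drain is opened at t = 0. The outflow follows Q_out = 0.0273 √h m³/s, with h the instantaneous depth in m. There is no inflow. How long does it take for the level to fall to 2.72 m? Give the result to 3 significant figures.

120 s

A dh/dt = −Q_out = −0.0273 √h.
∫ h^(−1/2) dh = −(0.0273/A) ∫ dt, giving 2√h = 2√h₀ − (0.0273/A) t.
t = 2A(√h₀ − √h)/0.0273 = 2·3.28·(√4.61 − √2.72)/0.0273
  = 6.5600 × (2.1471 − 1.6492) / 0.0273 = 119.63 s.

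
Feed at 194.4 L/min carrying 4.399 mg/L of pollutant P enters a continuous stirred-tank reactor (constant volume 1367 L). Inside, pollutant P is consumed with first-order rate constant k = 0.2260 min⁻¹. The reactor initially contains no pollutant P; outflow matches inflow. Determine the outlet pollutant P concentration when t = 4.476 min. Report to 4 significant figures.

V dC/dt = Q(C_in − C) − k V C.
dC/dt = (Q/V) C_in − (Q/V + k) C; effective rate a = Q/V + k = 0.142209 + 0.2260 = 0.368209 min⁻¹.
C_ss = Q C_in/(Q + kV) = 1.69898 mg/L; C(t) = C_ss + (C₀ − C_ss) e^(−a t).
C(4.476) = 1.69898 + (-1.69898)·e^(−0.368209·4.476) = 1.69898 + (-1.69898)·0.192414 = 1.37207 mg/L.

1.372 mg/L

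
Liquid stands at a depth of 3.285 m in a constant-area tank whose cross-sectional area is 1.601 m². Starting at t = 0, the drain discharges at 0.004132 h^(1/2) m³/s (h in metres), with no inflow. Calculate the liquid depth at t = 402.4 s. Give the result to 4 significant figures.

A dh/dt = −Q_out = −0.004132 √h.
∫ h^(−1/2) dh = −(0.004132/A) ∫ dt, giving 2√h = 2√h₀ − (0.004132/A) t.
√h = √3.285 − 0.004132·402.4/(2·1.601) = 1.81246 − 0.519274 = 1.29318.
h = 1.29318² = 1.67232 m.

1.672 m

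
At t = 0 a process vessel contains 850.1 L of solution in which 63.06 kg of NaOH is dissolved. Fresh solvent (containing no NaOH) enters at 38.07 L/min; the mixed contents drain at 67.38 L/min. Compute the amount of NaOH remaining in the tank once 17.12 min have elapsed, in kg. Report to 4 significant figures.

Let m(t) be the amount of NaOH. Volume: V(t) = V₀ + (Q_in − Q_out) t = 850.1 − 29.3100 t; V(17.12) = 348.313 L.
Solute balance: dm/dt = 0 − Q_out C = −Q_out m/V(t).
Separate: dm/m = −Q_out dt/V(t) ⇒ ln(m/m₀) = −(Q_out/(Q_in−Q_out)) ln(V/V₀).
m = m₀ (V₀/V)^(Q_out/(Q_in−Q_out)) = 63.06 × (850.1/348.313)^(-2.29887) = 8.10847 kg.

8.108 kg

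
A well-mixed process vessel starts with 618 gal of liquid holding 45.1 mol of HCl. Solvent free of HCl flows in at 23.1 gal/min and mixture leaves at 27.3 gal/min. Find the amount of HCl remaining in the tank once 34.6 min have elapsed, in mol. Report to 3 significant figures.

7.90 mol

Total volume: dV/dt = Q_in − Q_out = -4.2000 gal/min, so V(t) = 618 − 4.2000 t and V(34.6) = 472.68 gal.
No HCl enters, so dm/dt = −Q_out · (m/V).
Separate: dm/m = −Q_out dt/V(t) ⇒ ln(m/m₀) = −(Q_out/(Q_in−Q_out)) ln(V/V₀).
m = m₀ (V₀/V)^(Q_out/(Q_in−Q_out)) = 45.1 × (618/472.68)^(-6.5000) = 7.8966 mol.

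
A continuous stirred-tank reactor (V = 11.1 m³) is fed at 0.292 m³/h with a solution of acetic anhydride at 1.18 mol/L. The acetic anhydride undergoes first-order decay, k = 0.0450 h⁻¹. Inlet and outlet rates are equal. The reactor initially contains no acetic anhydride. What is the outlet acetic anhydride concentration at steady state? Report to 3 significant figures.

Accumulation = in − out − consumed: V dC/dt = Q C_in − Q C − k V C.
At steady state: 0 = Q C_in − (Q + kV) C_ss, so C_ss = Q C_in/(Q + kV).
C_ss = 0.292·1.18/(0.292 + 0.0450·11.1) = 0.34456/0.79150 = 0.43533 mol/L.

0.435 mol/L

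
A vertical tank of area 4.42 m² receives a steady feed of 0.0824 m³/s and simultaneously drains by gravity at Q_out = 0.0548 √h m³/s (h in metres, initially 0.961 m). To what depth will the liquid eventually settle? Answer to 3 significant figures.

Accumulation of liquid (constant cross-section A): A dh/dt = Q_in − 0.0548 √h. At steady state dh/dt = 0:
Q_in = 0.0548 √h_ss ⇒ √h_ss = 0.0824/0.0548 = 1.5036.
h_ss = 1.5036² = 2.2610 m. (Since h₀ = 0.961 m < h_ss, the level will rise toward this value.)

2.26 m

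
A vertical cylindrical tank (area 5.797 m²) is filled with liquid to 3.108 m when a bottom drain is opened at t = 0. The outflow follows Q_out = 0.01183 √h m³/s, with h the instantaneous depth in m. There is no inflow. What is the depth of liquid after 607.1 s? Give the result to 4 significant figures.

A dh/dt = −Q_out = −0.01183 √h.
∫ h^(−1/2) dh = −(0.01183/A) ∫ dt, giving 2√h = 2√h₀ − (0.01183/A) t.
√h = √3.108 − 0.01183·607.1/(2·5.797) = 1.76295 − 0.619458 = 1.14349.
h = 1.14349² = 1.30758 m.

1.308 m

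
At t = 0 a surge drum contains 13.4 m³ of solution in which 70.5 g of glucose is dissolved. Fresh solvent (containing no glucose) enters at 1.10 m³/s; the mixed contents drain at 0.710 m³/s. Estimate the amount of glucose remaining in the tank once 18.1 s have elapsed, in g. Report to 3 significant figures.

32.6 g

Total volume: dV/dt = Q_in − Q_out = 0.39000 m³/s, so V(t) = 13.4 + 0.39000 t and V(18.1) = 20.459 m³.
Solute balance: dm/dt = 0 − Q_out C = −Q_out m/V(t).
Separate: dm/m = −Q_out dt/V(t) ⇒ ln(m/m₀) = −(Q_out/(Q_in−Q_out)) ln(V/V₀).
m = m₀ (V₀/V)^(Q_out/(Q_in−Q_out)) = 70.5 × (13.4/20.459)^(1.8205) = 32.630 g.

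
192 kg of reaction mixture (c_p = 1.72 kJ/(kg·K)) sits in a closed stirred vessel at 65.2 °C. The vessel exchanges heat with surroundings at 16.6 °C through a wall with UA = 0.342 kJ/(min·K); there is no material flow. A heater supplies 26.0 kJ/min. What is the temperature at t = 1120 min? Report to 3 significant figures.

M c_p dT/dt = −UA(T − T_amb) + Q̇.
dT/dt = (T_ss − T)/τ with T_ss = T_amb + Q̇/UA = 16.6 + 26.0/0.342 = 92.623 °C, τ = M c_p/UA = 192·1.72/0.342 = 965.61 min.
T approaches T_ss exponentially: T(t) = T_ss + (T₀ − T_ss) e^(−t/τ).
T(1120) = 92.623 + (-27.423)·0.31352 = 84.026 °C.

84.0 °C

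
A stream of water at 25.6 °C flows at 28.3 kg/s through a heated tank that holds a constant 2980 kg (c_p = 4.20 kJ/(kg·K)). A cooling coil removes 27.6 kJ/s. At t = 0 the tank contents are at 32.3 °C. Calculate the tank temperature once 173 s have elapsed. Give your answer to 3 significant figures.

Heat balance on the well-mixed liquid: M c_p dT/dt = ṁ c_p (T_in − T) − 27.6.
Rearrange: dT/dt = (T_ss − T)/τ with τ = M/ṁ = 105.30 s and T_ss = T_in − Q̇/(ṁ c_p) = 25.368 °C.
Integrating: T(t) = T_ss + (T₀ − T_ss) e^(−t/τ).
T(173) = 25.368 + (6.9322)·e^(−173/105.30) = 25.368 + (6.9322)·0.19341 = 26.709 °C.

26.7 °C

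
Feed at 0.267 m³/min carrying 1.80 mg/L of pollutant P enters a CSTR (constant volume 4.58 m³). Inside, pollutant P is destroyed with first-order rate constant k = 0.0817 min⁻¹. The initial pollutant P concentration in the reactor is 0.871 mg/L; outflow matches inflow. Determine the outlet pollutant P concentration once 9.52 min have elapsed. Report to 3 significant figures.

0.782 mg/L

Species balance: V dC/dt = Q C_in − Q C − k V C.
This is linear with rate a = Q/V + k = 0.14000 min⁻¹.
C_ss = Q C_in/(Q + kV) = 0.74955 mg/L; C(t) = C_ss + (C₀ − C_ss) e^(−a t).
C(9.52) = 0.74955 + (0.12145)·e^(−0.14000·9.52) = 0.74955 + (0.12145)·0.26375 = 0.78158 mg/L.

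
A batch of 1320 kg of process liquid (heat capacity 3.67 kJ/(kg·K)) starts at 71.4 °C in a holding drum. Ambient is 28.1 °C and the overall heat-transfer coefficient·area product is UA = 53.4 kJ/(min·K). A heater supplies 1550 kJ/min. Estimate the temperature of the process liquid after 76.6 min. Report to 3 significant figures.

M c_p dT/dt = −UA(T − T_amb) + Q̇.
dT/dt = (T_ss − T)/τ with T_ss = T_amb + Q̇/UA = 28.1 + 1550/53.4 = 57.126 °C, τ = M c_p/UA = 1320·3.67/53.4 = 90.719 min.
Solution: T(t) = T_ss + (T₀ − T_ss) e^(−t/τ).
T(76.6) = 57.126 + (14.274)·0.42983 = 63.262 °C.

63.3 °C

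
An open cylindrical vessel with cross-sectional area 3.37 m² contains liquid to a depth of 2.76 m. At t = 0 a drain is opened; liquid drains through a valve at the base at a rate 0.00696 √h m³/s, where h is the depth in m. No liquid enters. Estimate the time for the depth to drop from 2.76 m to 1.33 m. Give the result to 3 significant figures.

492 s

A dh/dt = −Q_out = −0.00696 √h.
Separate and integrate: 2(√h − √h₀) = −(0.00696/A) t.
t = 2A(√h₀ − √h)/0.00696 = 2·3.37·(√2.76 − √1.33)/0.00696
  = 6.7400 × (1.6613 − 1.1533) / 0.00696 = 492.01 s.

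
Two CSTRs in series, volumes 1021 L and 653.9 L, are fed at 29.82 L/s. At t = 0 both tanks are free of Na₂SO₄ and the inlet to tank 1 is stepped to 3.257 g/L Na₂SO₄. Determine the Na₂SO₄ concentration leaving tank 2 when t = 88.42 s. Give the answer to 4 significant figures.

2.675 g/L

Time constants: τᵢ = Vᵢ/Q for each well-mixed tank.
τ₁ = 1021/29.82 = 34.2388 s; τ₂ = 653.9/29.82 = 21.9282 s.
Solving the cascade with C₁(0)=C₂(0)=0 gives C₂(t) = C_in[1 − (τ₁ e^(−t/τ₁) − τ₂ e^(−t/τ₂))/(τ₁ − τ₂)].
At t = 88.42: e^(−t/τ₁) = 0.0755884, e^(−t/τ₂) = 0.0177345.
C₂ = 3.257·[1 − (34.2388·0.0755884 − 21.9282·0.0177345)/(12.3105)] = 3.257·0.821359 = 2.67517 g/L.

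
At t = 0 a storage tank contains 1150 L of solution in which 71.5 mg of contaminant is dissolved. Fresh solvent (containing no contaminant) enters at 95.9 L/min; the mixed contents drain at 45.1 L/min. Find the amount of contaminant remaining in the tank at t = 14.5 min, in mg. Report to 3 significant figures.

Total volume: dV/dt = Q_in − Q_out = 50.800 L/min, so V(t) = 1150 + 50.800 t and V(14.5) = 1886.6 L.
Species balance (pure solvent in): dm/dt = −Q_out · m/V(t).
Separate: dm/m = −Q_out dt/V(t) ⇒ ln(m/m₀) = −(Q_out/(Q_in−Q_out)) ln(V/V₀).
m = m₀ (V₀/V)^(Q_out/(Q_in−Q_out)) = 71.5 × (1150/1886.6)^(0.88780) = 46.073 mg.

46.1 mg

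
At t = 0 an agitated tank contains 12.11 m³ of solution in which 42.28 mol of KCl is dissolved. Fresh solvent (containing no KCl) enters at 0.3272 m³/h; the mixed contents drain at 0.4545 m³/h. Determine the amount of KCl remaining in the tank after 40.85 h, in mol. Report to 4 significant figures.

Total volume: dV/dt = Q_in − Q_out = -0.127300 m³/h, so V(t) = 12.11 − 0.127300 t and V(40.85) = 6.90979 m³.
Species balance (pure solvent in): dm/dt = −Q_out · m/V(t).
dm/m = −Q_out dt/(V₀ − 0.127300 t); integrating gives ln(m/m₀) = −(Q_out/(Q_in−Q_out)) ln(V/V₀).
m = m₀ (V₀/V)^(Q_out/(Q_in−Q_out)) = 42.28 × (12.11/6.90979)^(-3.57031) = 5.70330 mol.

5.703 mol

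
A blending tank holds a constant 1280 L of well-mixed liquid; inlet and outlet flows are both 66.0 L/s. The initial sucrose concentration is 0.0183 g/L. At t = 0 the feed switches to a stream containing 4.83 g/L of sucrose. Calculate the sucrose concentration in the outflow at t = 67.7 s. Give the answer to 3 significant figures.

Species balance on the tank: V dC/dt = Q(C_in − C).
Time constant τ = V/Q = 1280/66.0 = 19.394 s.
This is linear first-order; C(t) = C_in + (C₀ − C_in) e^(−t/τ).
C(67.7) = 4.83 + (0.0183 − 4.83)·e^(−67.7/19.394) = 4.83 + (-4.8117)·0.030477 = 4.6834 g/L.

4.68 g/L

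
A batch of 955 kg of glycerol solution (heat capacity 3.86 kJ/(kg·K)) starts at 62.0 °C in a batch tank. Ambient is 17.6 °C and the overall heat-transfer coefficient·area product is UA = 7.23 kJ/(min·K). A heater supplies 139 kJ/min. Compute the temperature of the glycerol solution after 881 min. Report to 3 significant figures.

41.3 °C

M c_p dT/dt = −UA(T − T_amb) + Q̇.
dT/dt = (T_ss − T)/τ with T_ss = T_amb + Q̇/UA = 17.6 + 139/7.23 = 36.825 °C, τ = M c_p/UA = 955·3.86/7.23 = 509.86 min.
Integrating: T(t) = T_ss + (T₀ − T_ss) e^(−t/τ).
T(881) = 36.825 + (25.175)·0.17765 = 41.298 °C.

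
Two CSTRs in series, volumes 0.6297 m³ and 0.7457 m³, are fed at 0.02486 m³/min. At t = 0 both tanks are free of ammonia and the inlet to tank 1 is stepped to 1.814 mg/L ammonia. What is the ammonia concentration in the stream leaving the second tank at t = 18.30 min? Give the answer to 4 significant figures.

0.2597 mg/L

Each tank obeys Vᵢ dCᵢ/dt = Q(Cᵢ₋₁ − Cᵢ), so τᵢ = Vᵢ/Q.
τ₁ = 0.6297/0.02486 = 25.3298 min; τ₂ = 0.7457/0.02486 = 29.9960 min.
Tank 1: C₁ = C_in(1 − e^(−t/τ₁)). Tank 2 (τ₁ ≠ τ₂): C₂ = C_in[1 − (τ₁ e^(−t/τ₁) − τ₂ e^(−t/τ₂))/(τ₁ − τ₂)].
At t = 18.30: e^(−t/τ₁) = 0.485553, e^(−t/τ₂) = 0.543306.
C₂ = 1.814·[1 − (25.3298·0.485553 − 29.9960·0.543306)/(-4.66613)] = 1.814·0.143179 = 0.259728 mg/L.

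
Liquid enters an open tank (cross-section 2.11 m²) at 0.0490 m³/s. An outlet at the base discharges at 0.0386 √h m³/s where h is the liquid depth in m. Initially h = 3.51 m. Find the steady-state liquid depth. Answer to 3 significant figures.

1.61 m

A dh/dt = Q_in − 0.0386 √h. Steady state requires inflow = outflow:
Q_in = 0.0386 √h_ss ⇒ √h_ss = 0.0490/0.0386 = 1.2694.
h_ss = 1.2694² = 1.6115 m. (Since h₀ = 3.51 m > h_ss, the level will fall toward this value.)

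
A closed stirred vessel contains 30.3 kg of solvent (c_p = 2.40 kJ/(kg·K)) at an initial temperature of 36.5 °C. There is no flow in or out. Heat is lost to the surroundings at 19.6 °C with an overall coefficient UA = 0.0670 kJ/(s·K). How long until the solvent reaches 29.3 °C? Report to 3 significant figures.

First-law balance (no shaft work): M c_p dT/dt = −UA(T − T_amb).
τ = M c_p/UA = 1085.4 s; T_ss = T_amb = 19.600 °C.
T(t) = T_ss + (T₀ − T_ss)e^(−t/τ); set T = 29.3:
t = −τ ln[(T − T_ss)/(T₀ − T_ss)] = −1085.4 · ln(0.57396) = 602.59 s.

603 s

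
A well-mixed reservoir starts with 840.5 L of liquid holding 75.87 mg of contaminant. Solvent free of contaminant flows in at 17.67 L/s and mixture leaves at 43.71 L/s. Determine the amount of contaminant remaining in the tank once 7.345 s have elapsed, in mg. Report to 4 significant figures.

Total volume: dV/dt = Q_in − Q_out = -26.0400 L/s, so V(t) = 840.5 − 26.0400 t and V(7.345) = 649.236 L.
Solute balance: dm/dt = 0 − Q_out C = −Q_out m/V(t).
Separate: dm/m = −Q_out dt/V(t) ⇒ ln(m/m₀) = −(Q_out/(Q_in−Q_out)) ln(V/V₀).
m = m₀ (V₀/V)^(Q_out/(Q_in−Q_out)) = 75.87 × (840.5/649.236)^(-1.67857) = 49.1862 mg.

49.19 mg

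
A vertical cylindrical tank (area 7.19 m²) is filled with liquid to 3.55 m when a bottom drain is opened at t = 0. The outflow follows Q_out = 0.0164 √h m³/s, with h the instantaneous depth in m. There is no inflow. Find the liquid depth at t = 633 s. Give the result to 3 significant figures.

Accumulation of liquid (constant cross-section A): A dh/dt = −0.0164 √h.
∫ h^(−1/2) dh = −(0.0164/A) ∫ dt, giving 2√h = 2√h₀ − (0.0164/A) t.
√h = √3.55 − 0.0164·633/(2·7.19) = 1.8841 − 0.72192 = 1.1622.
h = 1.1622² = 1.3508 m.

1.35 m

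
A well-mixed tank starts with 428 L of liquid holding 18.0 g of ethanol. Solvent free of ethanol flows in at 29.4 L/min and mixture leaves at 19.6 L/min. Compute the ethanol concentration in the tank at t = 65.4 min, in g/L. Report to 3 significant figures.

Total volume: dV/dt = Q_in − Q_out = 9.8000 L/min, so V(t) = 428 + 9.8000 t and V(65.4) = 1068.9 L.
Solute balance: dm/dt = 0 − Q_out C = −Q_out m/V(t).
Separate: dm/m = −Q_out dt/V(t) ⇒ ln(m/m₀) = −(Q_out/(Q_in−Q_out)) ln(V/V₀).
m = m₀ (V₀/V)^(Q_out/(Q_in−Q_out)) = 18.0 × (428/1068.9)^(2.0000) = 2.8858 g.
C = m/V = 2.8858/1068.9 = 0.0026998 g/L.

0.00270 g/L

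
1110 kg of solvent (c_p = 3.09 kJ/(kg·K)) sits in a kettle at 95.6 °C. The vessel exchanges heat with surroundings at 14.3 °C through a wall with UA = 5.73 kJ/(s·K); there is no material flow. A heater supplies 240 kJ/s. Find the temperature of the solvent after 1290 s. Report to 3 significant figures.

Heat balance on the well-mixed liquid: M c_p dT/dt = −UA(T − T_amb) + Q̇.
dT/dt = (T_ss − T)/τ with T_ss = T_amb + Q̇/UA = 14.3 + 240/5.73 = 56.185 °C, τ = M c_p/UA = 1110·3.09/5.73 = 598.59 s.
This is linear first-order; T(t) = T_ss + (T₀ − T_ss) e^(−t/τ).
T(1290) = 56.185 + (39.415)·0.11589 = 60.753 °C.

60.8 °C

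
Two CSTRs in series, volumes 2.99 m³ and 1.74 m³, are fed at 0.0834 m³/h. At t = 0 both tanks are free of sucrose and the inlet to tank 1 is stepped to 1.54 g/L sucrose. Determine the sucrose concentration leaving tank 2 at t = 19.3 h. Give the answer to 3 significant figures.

Time constants: τᵢ = Vᵢ/Q for each well-mixed tank.
τ₁ = 2.99/0.0834 = 35.851 h; τ₂ = 1.74/0.0834 = 20.863 h.
Tank 1: C₁ = C_in(1 − e^(−t/τ₁)). Tank 2 (τ₁ ≠ τ₂): C₂ = C_in[1 − (τ₁ e^(−t/τ₁) − τ₂ e^(−t/τ₂))/(τ₁ − τ₂)].
At t = 19.3: e^(−t/τ₁) = 0.58372, e^(−t/τ₂) = 0.39650.
C₂ = 1.54·[1 − (35.851·0.58372 − 20.863·0.39650)/(14.988)] = 1.54·0.15568 = 0.23974 g/L.

0.240 g/L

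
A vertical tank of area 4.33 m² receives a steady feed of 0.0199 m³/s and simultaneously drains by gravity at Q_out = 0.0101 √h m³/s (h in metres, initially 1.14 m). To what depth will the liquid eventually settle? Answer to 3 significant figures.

3.88 m

Level balance: A dh/dt = 0.0199 − 0.0101 √h. Setting dh/dt = 0:
Q_in = 0.0101 √h_ss ⇒ √h_ss = 0.0199/0.0101 = 1.9703.
h_ss = 1.9703² = 3.8821 m. (Since h₀ = 1.14 m < h_ss, the level will rise toward this value.)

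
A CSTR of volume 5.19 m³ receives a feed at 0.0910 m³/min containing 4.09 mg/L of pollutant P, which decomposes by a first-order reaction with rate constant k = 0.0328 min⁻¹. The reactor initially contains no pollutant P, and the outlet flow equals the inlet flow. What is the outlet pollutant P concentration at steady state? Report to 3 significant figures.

1.42 mg/L

Accumulation = in − out − consumed: V dC/dt = Q C_in − Q C − k V C.
At steady state: 0 = Q C_in − (Q + kV) C_ss, so C_ss = Q C_in/(Q + kV).
C_ss = 0.0910·4.09/(0.0910 + 0.0328·5.19) = 0.37219/0.26123 = 1.4247 mg/L.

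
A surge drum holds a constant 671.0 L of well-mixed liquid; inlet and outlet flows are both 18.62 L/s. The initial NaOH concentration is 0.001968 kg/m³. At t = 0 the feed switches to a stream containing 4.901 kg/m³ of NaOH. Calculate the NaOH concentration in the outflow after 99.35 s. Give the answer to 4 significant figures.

Transient balance on the dissolved component: V dC/dt = Q(C_in − C).
Time constant τ = V/Q = 671.0/18.62 = 36.0365 s.
Solution: C(t) = C_in + (C₀ − C_in) e^(−t/τ).
C(99.35) = 4.901 + (0.001968 − 4.901)·e^(−99.35/36.0365) = 4.901 + (-4.89903)·0.0634867 = 4.58998 kg/m³.

4.590 kg/m³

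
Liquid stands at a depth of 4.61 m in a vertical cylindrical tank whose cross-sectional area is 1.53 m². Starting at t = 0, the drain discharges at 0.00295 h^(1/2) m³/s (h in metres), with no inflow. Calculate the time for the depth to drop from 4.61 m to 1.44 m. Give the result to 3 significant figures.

A dh/dt = −Q_out = −0.00295 √h.
∫ h^(−1/2) dh = −(0.00295/A) ∫ dt, giving 2√h = 2√h₀ − (0.00295/A) t.
t = 2A(√h₀ − √h)/0.00295 = 2·1.53·(√4.61 − √1.44)/0.00295
  = 3.0600 × (2.1471 − 1.2000) / 0.00295 = 982.41 s.

982 s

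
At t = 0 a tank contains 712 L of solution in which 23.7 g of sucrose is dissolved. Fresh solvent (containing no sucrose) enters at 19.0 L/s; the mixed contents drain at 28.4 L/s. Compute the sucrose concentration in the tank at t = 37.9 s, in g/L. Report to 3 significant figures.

Let m(t) be the amount of sucrose. Volume: V(t) = V₀ + (Q_in − Q_out) t = 712 − 9.4000 t; V(37.9) = 355.74 L.
Solute balance: dm/dt = 0 − Q_out C = −Q_out m/V(t).
Separate: dm/m = −Q_out dt/V(t) ⇒ ln(m/m₀) = −(Q_out/(Q_in−Q_out)) ln(V/V₀).
m = m₀ (V₀/V)^(Q_out/(Q_in−Q_out)) = 23.7 × (712/355.74)^(-3.0213) = 2.9127 g.
C = m/V = 2.9127/355.74 = 0.0081877 g/L.

0.00819 g/L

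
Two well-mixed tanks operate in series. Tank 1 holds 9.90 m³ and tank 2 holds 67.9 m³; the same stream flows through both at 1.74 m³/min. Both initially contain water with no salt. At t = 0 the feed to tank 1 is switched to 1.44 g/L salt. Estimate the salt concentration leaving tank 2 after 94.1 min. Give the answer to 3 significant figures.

Each tank obeys Vᵢ dCᵢ/dt = Q(Cᵢ₋₁ − Cᵢ), so τᵢ = Vᵢ/Q.
τ₁ = 9.90/1.74 = 5.6897 min; τ₂ = 67.9/1.74 = 39.023 min.
Tank 1: C₁ = C_in(1 − e^(−t/τ₁)). Tank 2 (τ₁ ≠ τ₂): C₂ = C_in[1 − (τ₁ e^(−t/τ₁) − τ₂ e^(−t/τ₂))/(τ₁ − τ₂)].
At t = 94.1: e^(−t/τ₁) = 6.5659e-08, e^(−t/τ₂) = 0.089690.
C₂ = 1.44·[1 − (5.6897·6.5659e-08 − 39.023·0.089690)/(-33.333)] = 1.44·0.89500 = 1.2888 g/L.

1.29 g/L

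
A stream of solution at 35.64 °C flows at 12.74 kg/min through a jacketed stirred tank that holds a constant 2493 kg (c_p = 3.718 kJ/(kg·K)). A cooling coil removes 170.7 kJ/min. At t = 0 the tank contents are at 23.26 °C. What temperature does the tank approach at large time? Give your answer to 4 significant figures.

M c_p dT/dt = ṁ c_p (T_in − T) − Q̇.
At steady state dT/dt = 0 ⇒ T_ss = T_in − Q̇/(ṁ c_p) = 35.64 − 170.7/(12.74·3.718) = 32.0362 °C.

32.04 °C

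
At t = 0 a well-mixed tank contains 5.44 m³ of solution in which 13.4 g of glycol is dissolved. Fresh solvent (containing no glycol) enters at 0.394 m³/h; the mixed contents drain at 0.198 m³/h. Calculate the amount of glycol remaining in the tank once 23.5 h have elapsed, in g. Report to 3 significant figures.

7.21 g

Let m(t) be the amount of glycol. Volume: V(t) = V₀ + (Q_in − Q_out) t = 5.44 + 0.19600 t; V(23.5) = 10.046 m³.
Species balance (pure solvent in): dm/dt = −Q_out · m/V(t).
dm/m = −Q_out dt/(V₀ + 0.19600 t); integrating gives ln(m/m₀) = −(Q_out/(Q_in−Q_out)) ln(V/V₀).
m = m₀ (V₀/V)^(Q_out/(Q_in−Q_out)) = 13.4 × (5.44/10.046)^(1.0102) = 7.2109 g.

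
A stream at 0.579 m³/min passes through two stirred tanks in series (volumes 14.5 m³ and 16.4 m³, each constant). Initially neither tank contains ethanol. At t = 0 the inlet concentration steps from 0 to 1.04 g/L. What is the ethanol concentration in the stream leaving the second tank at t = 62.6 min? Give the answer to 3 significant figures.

Time constants: τᵢ = Vᵢ/Q for each well-mixed tank.
τ₁ = 14.5/0.579 = 25.043 min; τ₂ = 16.4/0.579 = 28.325 min.
Solving the cascade with C₁(0)=C₂(0)=0 gives C₂(t) = C_in[1 − (τ₁ e^(−t/τ₁) − τ₂ e^(−t/τ₂))/(τ₁ − τ₂)].
At t = 62.6: e^(−t/τ₁) = 0.082111, e^(−t/τ₂) = 0.10969.
C₂ = 1.04·[1 − (25.043·0.082111 − 28.325·0.10969)/(-3.2815)] = 1.04·0.67983 = 0.70702 g/L.

0.707 g/L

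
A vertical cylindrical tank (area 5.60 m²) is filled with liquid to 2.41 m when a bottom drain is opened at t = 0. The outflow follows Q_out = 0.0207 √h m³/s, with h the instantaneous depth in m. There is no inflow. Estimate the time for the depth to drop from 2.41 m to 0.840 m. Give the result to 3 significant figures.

344 s

Mass balance (ρ constant): A dh/dt = −0.0207 √h.
This is separable: 2 d(√h)/dt = −0.0207/A, so √h = √h₀ − (0.0207/(2A)) t.
t = 2A(√h₀ − √h)/0.0207 = 2·5.60·(√2.41 − √0.840)/0.0207
  = 11.200 × (1.5524 − 0.91652) / 0.0207 = 344.06 s.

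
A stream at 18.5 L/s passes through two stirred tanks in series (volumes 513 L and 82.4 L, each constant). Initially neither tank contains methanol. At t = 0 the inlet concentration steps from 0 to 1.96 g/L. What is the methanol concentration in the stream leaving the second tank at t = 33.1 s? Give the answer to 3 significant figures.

1.25 g/L

Time constants: τᵢ = Vᵢ/Q for each well-mixed tank.
τ₁ = 513/18.5 = 27.730 s; τ₂ = 82.4/18.5 = 4.4541 s.
Solving the cascade with C₁(0)=C₂(0)=0 gives C₂(t) = C_in[1 − (τ₁ e^(−t/τ₁) − τ₂ e^(−t/τ₂))/(τ₁ − τ₂)].
At t = 33.1: e^(−t/τ₁) = 0.30311, e^(−t/τ₂) = 0.00059234.
C₂ = 1.96·[1 − (27.730·0.30311 − 4.4541·0.00059234)/(23.276)] = 1.96·0.63900 = 1.2524 g/L.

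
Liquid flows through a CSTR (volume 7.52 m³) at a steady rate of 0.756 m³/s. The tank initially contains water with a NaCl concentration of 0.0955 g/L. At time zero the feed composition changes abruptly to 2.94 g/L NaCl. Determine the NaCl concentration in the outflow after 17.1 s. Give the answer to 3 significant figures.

2.43 g/L

Accumulation = in − out for the solute gives V dC/dt = Q(C_in − C).
So dC/dt = (C_in − C)/τ with τ = V/Q = 7.52/0.756 = 9.9471 s.
This is linear first-order; C(t) = C_in + (C₀ − C_in) e^(−t/τ).
C(17.1) = 2.94 + (0.0955 − 2.94)·e^(−17.1/9.9471) = 2.94 + (-2.8445)·0.17923 = 2.4302 g/L.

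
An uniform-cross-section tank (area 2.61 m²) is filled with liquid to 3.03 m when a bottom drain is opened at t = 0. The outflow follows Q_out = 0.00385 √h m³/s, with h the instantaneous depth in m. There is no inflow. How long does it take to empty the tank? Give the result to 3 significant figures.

With no inflow, A dh/dt = −0.00385 √h.
Separate and integrate: 2(√h − √h₀) = −(0.00385/A) t.
Tank is empty when √h = 0: t_empty = 2A√h₀/0.00385.
t_empty = 2·2.61·√3.03/0.00385 = 5.2200·1.7407/0.00385 = 2360.1 s.

2360 s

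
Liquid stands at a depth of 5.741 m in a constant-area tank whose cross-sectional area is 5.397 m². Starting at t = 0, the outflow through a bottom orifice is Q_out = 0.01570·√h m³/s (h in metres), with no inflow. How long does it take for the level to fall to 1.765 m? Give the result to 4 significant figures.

Volume balance on the tank: A dh/dt = −0.01570 √h.
∫ h^(−1/2) dh = −(0.01570/A) ∫ dt, giving 2√h = 2√h₀ − (0.01570/A) t.
t = 2A(√h₀ − √h)/0.01570 = 2·5.397·(√5.741 − √1.765)/0.01570
  = 10.7940 × (2.39604 − 1.32853) / 0.01570 = 733.927 s.

733.9 s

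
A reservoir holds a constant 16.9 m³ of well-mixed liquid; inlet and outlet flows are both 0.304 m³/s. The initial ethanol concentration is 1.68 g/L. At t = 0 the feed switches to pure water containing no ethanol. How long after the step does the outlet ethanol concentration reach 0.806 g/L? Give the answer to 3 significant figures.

Species balance: V dC/dt = Q(C_in − C) ⇒ τ = V/Q = 55.592 s.
C(t) = C_in + (C₀ − C_in) e^(−t/τ). Set C = 0.806 and solve for t:
e^(−t/τ) = (C − C_in)/(C₀ − C_in) = (0.806 − 0)/(1.68 − 0) = 0.47976
t = −τ ln(…) = 55.592 × 0.73447 = 40.830 s.

40.8 s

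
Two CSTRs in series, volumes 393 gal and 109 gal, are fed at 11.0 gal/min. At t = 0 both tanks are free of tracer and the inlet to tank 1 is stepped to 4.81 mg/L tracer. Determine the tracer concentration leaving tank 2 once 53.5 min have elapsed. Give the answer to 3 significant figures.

3.33 mg/L

Time constants: τᵢ = Vᵢ/Q for each well-mixed tank.
τ₁ = 393/11.0 = 35.727 min; τ₂ = 109/11.0 = 9.9091 min.
Solving the cascade with C₁(0)=C₂(0)=0 gives C₂(t) = C_in[1 − (τ₁ e^(−t/τ₁) − τ₂ e^(−t/τ₂))/(τ₁ − τ₂)].
At t = 53.5: e^(−t/τ₁) = 0.22370, e^(−t/τ₂) = 0.0045207.
C₂ = 4.81·[1 − (35.727·0.22370 − 9.9091·0.0045207)/(25.818)] = 4.81·0.69218 = 3.3294 mg/L.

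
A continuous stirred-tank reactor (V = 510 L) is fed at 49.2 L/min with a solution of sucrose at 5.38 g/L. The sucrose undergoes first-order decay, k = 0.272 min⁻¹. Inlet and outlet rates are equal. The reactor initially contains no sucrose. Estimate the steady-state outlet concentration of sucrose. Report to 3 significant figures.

Species balance: V dC/dt = Q C_in − Q C − k V C.
Steady state (dC/dt = 0): C_ss = Q C_in/(Q + kV) = C_in/(1 + kV/Q).
C_ss = 49.2·5.38/(49.2 + 0.272·510) = 264.70/187.92 = 1.4086 g/L.

1.41 g/L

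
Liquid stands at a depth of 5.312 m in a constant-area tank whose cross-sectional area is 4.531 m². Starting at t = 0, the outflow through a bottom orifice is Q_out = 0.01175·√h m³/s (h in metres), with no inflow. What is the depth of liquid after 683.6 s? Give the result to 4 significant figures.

2.012 m

A dh/dt = −Q_out = −0.01175 √h.
Separate and integrate: 2(√h − √h₀) = −(0.01175/A) t.
√h = √5.312 − 0.01175·683.6/(2·4.531) = 2.30478 − 0.886372 = 1.41841.
h = 1.41841² = 2.01188 m.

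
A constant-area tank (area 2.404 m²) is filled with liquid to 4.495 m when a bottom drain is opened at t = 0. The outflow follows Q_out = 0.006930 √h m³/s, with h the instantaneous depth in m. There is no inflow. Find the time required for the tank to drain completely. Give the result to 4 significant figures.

1471 s

A dh/dt = −Q_out = −0.006930 √h.
Separate and integrate: 2(√h − √h₀) = −(0.006930/A) t.
Set h = 0: 2√h₀ = (0.006930/A) t_empty ⇒ t_empty = 2A√h₀/0.006930.
t_empty = 2·2.404·√4.495/0.006930 = 4.80800·2.12014/0.006930 = 1470.94 s.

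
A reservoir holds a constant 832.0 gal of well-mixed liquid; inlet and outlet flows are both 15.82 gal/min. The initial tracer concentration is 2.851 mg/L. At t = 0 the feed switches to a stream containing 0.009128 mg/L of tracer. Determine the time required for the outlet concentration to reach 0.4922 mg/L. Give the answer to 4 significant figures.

93.20 min

Species balance: V dC/dt = Q(C_in − C) ⇒ τ = V/Q = 52.5917 min.
C(t) = C_in + (C₀ − C_in) e^(−t/τ). Set C = 0.4922 and solve for t:
e^(−t/τ) = (C − C_in)/(C₀ − C_in) = (0.4922 − 0.009128)/(2.851 − 0.009128) = 0.169984
t = −τ ln(…) = 52.5917 × 1.77205 = 93.1952 min.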